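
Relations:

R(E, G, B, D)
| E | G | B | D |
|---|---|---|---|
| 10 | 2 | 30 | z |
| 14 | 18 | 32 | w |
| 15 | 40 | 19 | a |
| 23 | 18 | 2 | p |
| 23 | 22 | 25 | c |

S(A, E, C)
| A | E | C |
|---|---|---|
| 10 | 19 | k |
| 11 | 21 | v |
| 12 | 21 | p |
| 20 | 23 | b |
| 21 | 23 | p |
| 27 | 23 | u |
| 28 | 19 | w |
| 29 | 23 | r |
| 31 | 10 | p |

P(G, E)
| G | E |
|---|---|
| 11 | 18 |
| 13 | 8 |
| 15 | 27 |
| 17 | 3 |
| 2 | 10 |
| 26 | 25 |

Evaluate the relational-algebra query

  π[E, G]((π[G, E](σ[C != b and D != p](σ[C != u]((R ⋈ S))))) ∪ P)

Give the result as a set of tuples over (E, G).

{(10, 2), (18, 11), (23, 22), (25, 26), (27, 15), (3, 17), (8, 13)}

Natural join on E: {(10, 2, 30, z, 31, p), (23, 18, 2, p, 20, b), (23, 18, 2, p, 21, p), (23, 18, 2, p, 27, u), (23, 18, 2, p, 29, r), (23, 22, 25, c, 20, b), (23, 22, 25, c, 21, p), (23, 22, 25, c, 27, u), (23, 22, 25, c, 29, r)}
σ[C != u]: keep tuples satisfying C != u → {(10, 2, 30, z, 31, p), (23, 18, 2, p, 20, b), (23, 18, 2, p, 21, p), (23, 18, 2, p, 29, r), (23, 22, 25, c, 20, b), (23, 22, 25, c, 21, p), (23, 22, 25, c, 29, r)}
σ[C != b and D != p]: keep tuples satisfying C != b and D != p → {(10, 2, 30, z, 31, p), (23, 22, 25, c, 21, p), (23, 22, 25, c, 29, r)}
π_{G, E} gives {(2, 10), (22, 23)} (1 duplicate(s) eliminated).
Union: {(2, 10), (22, 23)} with {(11, 18), (13, 8), (15, 27), (17, 3), (2, 10), (26, 25)} → {(11, 18), (13, 8), (15, 27), (17, 3), (2, 10), (22, 23), (26, 25)}
π_{E, G} gives {(10, 2), (18, 11), (23, 22), (25, 26), (27, 15), (3, 17), (8, 13)}.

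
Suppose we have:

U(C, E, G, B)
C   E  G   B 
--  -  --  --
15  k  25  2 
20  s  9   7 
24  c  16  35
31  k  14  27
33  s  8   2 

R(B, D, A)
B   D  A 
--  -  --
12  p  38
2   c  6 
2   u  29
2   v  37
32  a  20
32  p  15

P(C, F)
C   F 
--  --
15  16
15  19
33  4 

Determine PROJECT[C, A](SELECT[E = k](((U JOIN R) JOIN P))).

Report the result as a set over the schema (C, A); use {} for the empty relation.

{(15, 29), (15, 37), (15, 6)}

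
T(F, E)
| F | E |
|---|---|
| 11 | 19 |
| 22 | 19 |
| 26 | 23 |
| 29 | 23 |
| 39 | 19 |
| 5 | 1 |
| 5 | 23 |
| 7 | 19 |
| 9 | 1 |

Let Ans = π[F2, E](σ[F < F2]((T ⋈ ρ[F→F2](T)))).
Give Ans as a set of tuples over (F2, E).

{(11, 19), (22, 19), (26, 23), (29, 23), (39, 19), (9, 1)}

ρ[F→F2]: schema becomes (F2, E); tuples unchanged.
T ⋈ ρ[F→F2](T) (natural join on E): {(11, 19, 11), (11, 19, 22), (11, 19, 39), (11, 19, 7), (22, 19, 11), (22, 19, 22), (22, 19, 39), (22, 19, 7), (26, 23, 26), (26, 23, 29), (26, 23, 5), (29, 23, 26), (29, 23, 29), (29, 23, 5), (39, 19, 11), (39, 19, 22), (39, 19, 39), (39, 19, 7), (5, 1, 5), (5, 1, 9), (5, 23, 26), (5, 23, 29), (5, 23, 5), (7, 19, 11), (7, 19, 22), (7, 19, 39), (7, 19, 7), (9, 1, 5), (9, 1, 9)}
Apply σ_{F < F2}; surviving tuples: {(11, 19, 22), (11, 19, 39), (22, 19, 39), (26, 23, 29), (5, 1, 9), (5, 23, 26), (5, 23, 29), (7, 19, 11), (7, 19, 22), (7, 19, 39)}
π_{F2, E} gives {(11, 19), (22, 19), (26, 23), (29, 23), (39, 19), (9, 1)} (4 duplicate(s) eliminated).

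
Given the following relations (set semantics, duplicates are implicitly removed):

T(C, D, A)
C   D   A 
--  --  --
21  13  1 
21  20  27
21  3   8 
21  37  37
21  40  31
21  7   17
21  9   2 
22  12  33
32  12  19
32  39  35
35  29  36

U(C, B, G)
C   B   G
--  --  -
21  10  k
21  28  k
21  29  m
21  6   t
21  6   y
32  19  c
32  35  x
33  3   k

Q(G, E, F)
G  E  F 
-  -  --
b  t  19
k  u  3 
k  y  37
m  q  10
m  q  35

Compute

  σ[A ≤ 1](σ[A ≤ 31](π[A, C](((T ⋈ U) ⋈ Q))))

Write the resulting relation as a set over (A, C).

{(1, 21)}

T ⋈ U (natural join on C): {(21, 13, 1, 10, k), (21, 13, 1, 28, k), (21, 13, 1, 29, m), (21, 13, 1, 6, t), (21, 13, 1, 6, y), (21, 20, 27, 10, k), (21, 20, 27, 28, k), (21, 20, 27, 29, m), (21, 20, 27, 6, t), (21, 20, 27, 6, y), (21, 3, 8, 10, k), (21, 3, 8, 28, k), (21, 3, 8, 29, m), (21, 3, 8, 6, t), (21, 3, 8, 6, y), (21, 37, 37, 10, k), (21, 37, 37, 28, k), (21, 37, 37, 29, m), (21, 37, 37, 6, t), (21, 37, 37, 6, y), (21, 40, 31, 10, k), (21, 40, 31, 28, k), (21, 40, 31, 29, m), (21, 40, 31, 6, t), (21, 40, 31, 6, y), (21, 7, 17, 10, k), (21, 7, 17, 28, k), (21, 7, 17, 29, m), (21, 7, 17, 6, t), (21, 7, 17, 6, y), (21, 9, 2, 10, k), (21, 9, 2, 28, k), (21, 9, 2, 29, m), (21, 9, 2, 6, t), (21, 9, 2, 6, y), (32, 12, 19, 19, c), (32, 12, 19, 35, x), (32, 39, 35, 19, c), (32, 39, 35, 35, x)}
(T ⋈ U) ⋈ Q (natural join on G): {(21, 13, 1, 10, k, u, 3), (21, 13, 1, 10, k, y, 37), (21, 13, 1, 28, k, u, 3), (21, 13, 1, 28, k, y, 37), (21, 13, 1, 29, m, q, 10), (21, 13, 1, 29, m, q, 35), (21, 20, 27, 10, k, u, 3), (21, 20, 27, 10, k, y, 37), (21, 20, 27, 28, k, u, 3), (21, 20, 27, 28, k, y, 37), (21, 20, 27, 29, m, q, 10), (21, 20, 27, 29, m, q, 35), (21, 3, 8, 10, k, u, 3), (21, 3, 8, 10, k, y, 37), (21, 3, 8, 28, k, u, 3), (21, 3, 8, 28, k, y, 37), (21, 3, 8, 29, m, q, 10), (21, 3, 8, 29, m, q, 35), (21, 37, 37, 10, k, u, 3), (21, 37, 37, 10, k, y, 37), (21, 37, 37, 28, k, u, 3), (21, 37, 37, 28, k, y, 37), (21, 37, 37, 29, m, q, 10), (21, 37, 37, 29, m, q, 35), (21, 40, 31, 10, k, u, 3), (21, 40, 31, 10, k, y, 37), (21, 40, 31, 28, k, u, 3), (21, 40, 31, 28, k, y, 37), (21, 40, 31, 29, m, q, 10), (21, 40, 31, 29, m, q, 35), (21, 7, 17, 10, k, u, 3), (21, 7, 17, 10, k, y, 37), (21, 7, 17, 28, k, u, 3), (21, 7, 17, 28, k, y, 37), (21, 7, 17, 29, m, q, 10), (21, 7, 17, 29, m, q, 35), (21, 9, 2, 10, k, u, 3), (21, 9, 2, 10, k, y, 37), (21, 9, 2, 28, k, u, 3), (21, 9, 2, 28, k, y, 37), (21, 9, 2, 29, m, q, 10), (21, 9, 2, 29, m, q, 35)}
Projecting to A, C (35 duplicate(s) eliminated): {(1, 21), (17, 21), (2, 21), (27, 21), (31, 21), (37, 21), (8, 21)}
σ[A ≤ 31]: keep tuples satisfying A ≤ 31 → {(1, 21), (17, 21), (2, 21), (27, 21), (31, 21), (8, 21)}
σ[A ≤ 1]: keep tuples satisfying A ≤ 1 → {(1, 21)}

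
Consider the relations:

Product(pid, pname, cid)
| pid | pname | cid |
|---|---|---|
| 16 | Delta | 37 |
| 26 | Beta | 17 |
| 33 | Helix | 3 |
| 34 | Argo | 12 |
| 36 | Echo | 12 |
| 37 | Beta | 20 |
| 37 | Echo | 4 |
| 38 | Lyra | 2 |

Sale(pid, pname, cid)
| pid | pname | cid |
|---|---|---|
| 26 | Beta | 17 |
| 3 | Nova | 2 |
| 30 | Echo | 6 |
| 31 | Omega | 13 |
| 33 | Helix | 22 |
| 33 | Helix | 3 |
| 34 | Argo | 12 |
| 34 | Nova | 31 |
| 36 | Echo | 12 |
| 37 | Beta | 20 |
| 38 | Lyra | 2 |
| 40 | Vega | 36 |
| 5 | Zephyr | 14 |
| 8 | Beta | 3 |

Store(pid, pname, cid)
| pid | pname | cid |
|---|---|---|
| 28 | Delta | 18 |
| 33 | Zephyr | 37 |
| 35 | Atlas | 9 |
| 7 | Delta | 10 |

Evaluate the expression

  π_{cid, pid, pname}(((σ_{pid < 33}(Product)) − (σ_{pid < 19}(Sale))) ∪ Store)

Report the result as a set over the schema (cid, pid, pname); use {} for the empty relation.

Apply σ_{pid < 33}; surviving tuples: {(16, Delta, 37), (26, Beta, 17)}
Apply σ_{pid < 19}; surviving tuples: {(3, Nova, 2), (5, Zephyr, 14), (8, Beta, 3)}
Difference: {(16, Delta, 37), (26, Beta, 17)} with {(3, Nova, 2), (5, Zephyr, 14), (8, Beta, 3)} → {(16, Delta, 37), (26, Beta, 17)}
Union: {(16, Delta, 37), (26, Beta, 17)} with {(28, Delta, 18), (33, Zephyr, 37), (35, Atlas, 9), (7, Delta, 10)} → {(16, Delta, 37), (26, Beta, 17), (28, Delta, 18), (33, Zephyr, 37), (35, Atlas, 9), (7, Delta, 10)}
π_{cid, pid, pname} gives {(10, 7, Delta), (17, 26, Beta), (18, 28, Delta), (37, 16, Delta), (37, 33, Zephyr), (9, 35, Atlas)}.

{(10, 7, Delta), (17, 26, Beta), (18, 28, Delta), (37, 16, Delta), (37, 33, Zephyr), (9, 35, Atlas)}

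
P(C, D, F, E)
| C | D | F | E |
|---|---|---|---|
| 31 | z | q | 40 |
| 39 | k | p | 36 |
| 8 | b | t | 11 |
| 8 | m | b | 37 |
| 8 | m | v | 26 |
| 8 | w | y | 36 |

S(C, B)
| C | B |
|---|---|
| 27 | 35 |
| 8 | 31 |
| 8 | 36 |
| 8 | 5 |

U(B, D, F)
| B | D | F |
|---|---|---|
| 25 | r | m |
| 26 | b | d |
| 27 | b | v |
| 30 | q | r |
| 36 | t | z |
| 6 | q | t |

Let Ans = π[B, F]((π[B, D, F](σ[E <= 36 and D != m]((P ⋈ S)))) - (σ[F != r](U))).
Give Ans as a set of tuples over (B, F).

Joining P and S on C yields {(8, b, t, 11, 31), (8, b, t, 11, 36), (8, b, t, 11, 5), (8, m, b, 37, 31), (8, m, b, 37, 36), (8, m, b, 37, 5), (8, m, v, 26, 31), (8, m, v, 26, 36), (8, m, v, 26, 5), (8, w, y, 36, 31), (8, w, y, 36, 36), (8, w, y, 36, 5)}.
Apply σ_{E <= 36 and D != m}; surviving tuples: {(8, b, t, 11, 31), (8, b, t, 11, 36), (8, b, t, 11, 5), (8, w, y, 36, 31), (8, w, y, 36, 36), (8, w, y, 36, 5)}
π_{B, D, F} gives {(31, b, t), (31, w, y), (36, b, t), (36, w, y), (5, b, t), (5, w, y)}.
Apply σ_{F != r}; surviving tuples: {(25, r, m), (26, b, d), (27, b, v), (36, t, z), (6, q, t)}
Difference: {(31, b, t), (31, w, y), (36, b, t), (36, w, y), (5, b, t), (5, w, y)} with {(25, r, m), (26, b, d), (27, b, v), (36, t, z), (6, q, t)} → {(31, b, t), (31, w, y), (36, b, t), (36, w, y), (5, b, t), (5, w, y)}
π_{B, F} gives {(31, t), (31, y), (36, t), (36, y), (5, t), (5, y)}.

{(31, t), (31, y), (36, t), (36, y), (5, t), (5, y)}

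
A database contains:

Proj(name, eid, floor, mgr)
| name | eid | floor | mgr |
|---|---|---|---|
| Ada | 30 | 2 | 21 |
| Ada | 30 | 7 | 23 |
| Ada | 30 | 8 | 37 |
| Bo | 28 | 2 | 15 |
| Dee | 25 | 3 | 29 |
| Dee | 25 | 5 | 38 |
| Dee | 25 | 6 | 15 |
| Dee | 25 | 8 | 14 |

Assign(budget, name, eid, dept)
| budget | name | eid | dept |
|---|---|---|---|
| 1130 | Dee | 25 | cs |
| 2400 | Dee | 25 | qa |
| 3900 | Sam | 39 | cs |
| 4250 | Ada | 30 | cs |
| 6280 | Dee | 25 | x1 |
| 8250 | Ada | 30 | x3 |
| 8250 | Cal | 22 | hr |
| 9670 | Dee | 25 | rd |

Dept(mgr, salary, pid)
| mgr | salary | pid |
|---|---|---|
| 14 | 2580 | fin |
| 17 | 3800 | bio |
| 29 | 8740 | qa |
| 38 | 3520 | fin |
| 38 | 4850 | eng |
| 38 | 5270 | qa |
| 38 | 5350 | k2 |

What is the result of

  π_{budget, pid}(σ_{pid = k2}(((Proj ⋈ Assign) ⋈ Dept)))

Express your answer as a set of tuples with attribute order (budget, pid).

Joining Proj and Assign on name, eid yields {(Ada, 30, 2, 21, 4250, cs), (Ada, 30, 2, 21, 8250, x3), (Ada, 30, 7, 23, 4250, cs), (Ada, 30, 7, 23, 8250, x3), (Ada, 30, 8, 37, 4250, cs), (Ada, 30, 8, 37, 8250, x3), (Dee, 25, 3, 29, 1130, cs), (Dee, 25, 3, 29, 2400, qa), (Dee, 25, 3, 29, 6280, x1), (Dee, 25, 3, 29, 9670, rd), (Dee, 25, 5, 38, 1130, cs), (Dee, 25, 5, 38, 2400, qa), (Dee, 25, 5, 38, 6280, x1), (Dee, 25, 5, 38, 9670, rd), (Dee, 25, 6, 15, 1130, cs), (Dee, 25, 6, 15, 2400, qa), (Dee, 25, 6, 15, 6280, x1), (Dee, 25, 6, 15, 9670, rd), (Dee, 25, 8, 14, 1130, cs), (Dee, 25, 8, 14, 2400, qa), (Dee, 25, 8, 14, 6280, x1), (Dee, 25, 8, 14, 9670, rd)}.
Joining (Proj ⋈ Assign) and Dept on mgr yields {(Dee, 25, 3, 29, 1130, cs, 8740, qa), (Dee, 25, 3, 29, 2400, qa, 8740, qa), (Dee, 25, 3, 29, 6280, x1, 8740, qa), (Dee, 25, 3, 29, 9670, rd, 8740, qa), (Dee, 25, 5, 38, 1130, cs, 3520, fin), (Dee, 25, 5, 38, 1130, cs, 4850, eng), (Dee, 25, 5, 38, 1130, cs, 5270, qa), (Dee, 25, 5, 38, 1130, cs, 5350, k2), (Dee, 25, 5, 38, 2400, qa, 3520, fin), (Dee, 25, 5, 38, 2400, qa, 4850, eng), (Dee, 25, 5, 38, 2400, qa, 5270, qa), (Dee, 25, 5, 38, 2400, qa, 5350, k2), (Dee, 25, 5, 38, 6280, x1, 3520, fin), (Dee, 25, 5, 38, 6280, x1, 4850, eng), (Dee, 25, 5, 38, 6280, x1, 5270, qa), (Dee, 25, 5, 38, 6280, x1, 5350, k2), (Dee, 25, 5, 38, 9670, rd, 3520, fin), (Dee, 25, 5, 38, 9670, rd, 4850, eng), (Dee, 25, 5, 38, 9670, rd, 5270, qa), (Dee, 25, 5, 38, 9670, rd, 5350, k2), (Dee, 25, 8, 14, 1130, cs, 2580, fin), (Dee, 25, 8, 14, 2400, qa, 2580, fin), (Dee, 25, 8, 14, 6280, x1, 2580, fin), (Dee, 25, 8, 14, 9670, rd, 2580, fin)}.
Selection pid = k2: {(Dee, 25, 5, 38, 1130, cs, 5350, k2), (Dee, 25, 5, 38, 2400, qa, 5350, k2), (Dee, 25, 5, 38, 6280, x1, 5350, k2), (Dee, 25, 5, 38, 9670, rd, 5350, k2)}
π[budget, pid]: project onto (budget, pid) → {(1130, k2), (2400, k2), (6280, k2), (9670, k2)}

{(1130, k2), (2400, k2), (6280, k2), (9670, k2)}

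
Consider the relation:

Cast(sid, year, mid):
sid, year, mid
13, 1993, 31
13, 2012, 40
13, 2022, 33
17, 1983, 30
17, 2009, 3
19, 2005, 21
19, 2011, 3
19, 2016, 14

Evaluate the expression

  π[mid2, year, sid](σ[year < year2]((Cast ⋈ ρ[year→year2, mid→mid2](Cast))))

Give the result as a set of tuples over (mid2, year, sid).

ρ[year→year2, mid→mid2]: schema becomes (sid, year2, mid2); tuples unchanged.
Joining Cast and ρ[year→year2, mid→mid2](Cast) on sid yields {(13, 1993, 31, 1993, 31), (13, 1993, 31, 2012, 40), (13, 1993, 31, 2022, 33), (13, 2012, 40, 1993, 31), (13, 2012, 40, 2012, 40), (13, 2012, 40, 2022, 33), (13, 2022, 33, 1993, 31), (13, 2022, 33, 2012, 40), (13, 2022, 33, 2022, 33), (17, 1983, 30, 1983, 30), (17, 1983, 30, 2009, 3), (17, 2009, 3, 1983, 30), (17, 2009, 3, 2009, 3), (19, 2005, 21, 2005, 21), (19, 2005, 21, 2011, 3), (19, 2005, 21, 2016, 14), (19, 2011, 3, 2005, 21), (19, 2011, 3, 2011, 3), (19, 2011, 3, 2016, 14), (19, 2016, 14, 2005, 21), (19, 2016, 14, 2011, 3), (19, 2016, 14, 2016, 14)}.
σ[year < year2]: keep tuples satisfying year < year2 → {(13, 1993, 31, 2012, 40), (13, 1993, 31, 2022, 33), (13, 2012, 40, 2022, 33), (17, 1983, 30, 2009, 3), (19, 2005, 21, 2011, 3), (19, 2005, 21, 2016, 14), (19, 2011, 3, 2016, 14)}
π[mid2, year, sid]: project onto (mid2, year, sid) → {(14, 2005, 19), (14, 2011, 19), (3, 1983, 17), (3, 2005, 19), (33, 1993, 13), (33, 2012, 13), (40, 1993, 13)}

{(14, 2005, 19), (14, 2011, 19), (3, 1983, 17), (3, 2005, 19), (33, 1993, 13), (33, 2012, 13), (40, 1993, 13)}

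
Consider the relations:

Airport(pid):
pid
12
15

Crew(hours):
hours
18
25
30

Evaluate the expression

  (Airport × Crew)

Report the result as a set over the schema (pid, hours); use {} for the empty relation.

{(12, 18), (12, 25), (12, 30), (15, 18), (15, 25), (15, 30)}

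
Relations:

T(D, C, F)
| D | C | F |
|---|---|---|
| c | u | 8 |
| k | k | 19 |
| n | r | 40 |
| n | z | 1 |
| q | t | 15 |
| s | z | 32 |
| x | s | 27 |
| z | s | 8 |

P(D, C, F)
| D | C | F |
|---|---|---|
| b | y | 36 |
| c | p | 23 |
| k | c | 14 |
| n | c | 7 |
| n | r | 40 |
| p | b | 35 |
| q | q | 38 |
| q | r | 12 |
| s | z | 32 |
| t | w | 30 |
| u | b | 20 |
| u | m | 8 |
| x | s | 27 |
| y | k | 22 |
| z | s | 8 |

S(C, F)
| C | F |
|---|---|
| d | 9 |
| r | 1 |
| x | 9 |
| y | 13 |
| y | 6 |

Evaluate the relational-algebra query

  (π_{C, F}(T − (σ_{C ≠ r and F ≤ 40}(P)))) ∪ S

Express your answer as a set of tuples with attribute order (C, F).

σ[C ≠ r and F ≤ 40]: keep tuples satisfying C ≠ r and F ≤ 40 → {(b, y, 36), (c, p, 23), (k, c, 14), (n, c, 7), (p, b, 35), (q, q, 38), (s, z, 32), (t, w, 30), (u, b, 20), (u, m, 8), (x, s, 27), (y, k, 22), (z, s, 8)}
Set difference of the two operands is {(c, u, 8), (k, k, 19), (n, r, 40), (n, z, 1), (q, t, 15)}.
Projecting to C, F: {(k, 19), (r, 40), (t, 15), (u, 8), (z, 1)}
Set union of the two operands is {(d, 9), (k, 19), (r, 1), (r, 40), (t, 15), (u, 8), (x, 9), (y, 13), (y, 6), (z, 1)}.

{(d, 9), (k, 19), (r, 1), (r, 40), (t, 15), (u, 8), (x, 9), (y, 13), (y, 6), (z, 1)}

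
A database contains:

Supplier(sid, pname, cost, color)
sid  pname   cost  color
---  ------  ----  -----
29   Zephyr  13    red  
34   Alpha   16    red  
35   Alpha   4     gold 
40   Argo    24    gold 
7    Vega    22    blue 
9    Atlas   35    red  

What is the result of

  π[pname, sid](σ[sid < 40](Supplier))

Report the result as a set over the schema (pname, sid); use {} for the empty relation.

Selection sid < 40: {(29, Zephyr, 13, red), (34, Alpha, 16, red), (35, Alpha, 4, gold), (7, Vega, 22, blue), (9, Atlas, 35, red)}
π[pname, sid]: project onto (pname, sid) → {(Alpha, 34), (Alpha, 35), (Atlas, 9), (Vega, 7), (Zephyr, 29)}

{(Alpha, 34), (Alpha, 35), (Atlas, 9), (Vega, 7), (Zephyr, 29)}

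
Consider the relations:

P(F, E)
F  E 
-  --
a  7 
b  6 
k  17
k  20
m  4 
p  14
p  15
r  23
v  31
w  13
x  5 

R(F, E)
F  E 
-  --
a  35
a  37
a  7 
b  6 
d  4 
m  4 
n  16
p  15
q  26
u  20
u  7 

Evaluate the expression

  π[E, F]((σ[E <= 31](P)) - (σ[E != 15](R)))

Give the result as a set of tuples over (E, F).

{(13, w), (14, p), (15, p), (17, k), (20, k), (23, r), (31, v), (5, x)}

Apply σ_{E <= 31}; surviving tuples: {(a, 7), (b, 6), (k, 17), (k, 20), (m, 4), (p, 14), (p, 15), (r, 23), (v, 31), (w, 13), (x, 5)}
Apply σ_{E != 15}; surviving tuples: {(a, 35), (a, 37), (a, 7), (b, 6), (d, 4), (m, 4), (n, 16), (q, 26), (u, 20), (u, 7)}
Set difference of the two operands is {(k, 17), (k, 20), (p, 14), (p, 15), (r, 23), (v, 31), (w, 13), (x, 5)}.
Projecting to E, F: {(13, w), (14, p), (15, p), (17, k), (20, k), (23, r), (31, v), (5, x)}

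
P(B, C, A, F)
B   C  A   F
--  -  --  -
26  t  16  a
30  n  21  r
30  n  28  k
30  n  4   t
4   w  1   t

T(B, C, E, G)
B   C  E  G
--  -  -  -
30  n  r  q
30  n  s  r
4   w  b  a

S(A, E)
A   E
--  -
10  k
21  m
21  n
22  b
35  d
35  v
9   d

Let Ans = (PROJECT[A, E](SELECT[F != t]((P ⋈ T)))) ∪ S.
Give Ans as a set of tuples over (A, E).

{(10, k), (21, m), (21, n), (21, r), (21, s), (22, b), (28, r), (28, s), (35, d), (35, v), (9, d)}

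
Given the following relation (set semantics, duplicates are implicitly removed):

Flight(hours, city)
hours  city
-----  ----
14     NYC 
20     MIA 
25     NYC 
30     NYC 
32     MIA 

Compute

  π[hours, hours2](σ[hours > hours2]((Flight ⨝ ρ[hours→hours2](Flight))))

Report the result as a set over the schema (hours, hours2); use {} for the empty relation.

ρ[hours→hours2]: schema becomes (hours2, city); tuples unchanged.
Flight ⋈ ρ[hours→hours2](Flight) (natural join on city): {(14, NYC, 14), (14, NYC, 25), (14, NYC, 30), (20, MIA, 20), (20, MIA, 32), (25, NYC, 14), (25, NYC, 25), (25, NYC, 30), (30, NYC, 14), (30, NYC, 25), (30, NYC, 30), (32, MIA, 20), (32, MIA, 32)}
Filtering on hours > hours2 leaves {(25, NYC, 14), (30, NYC, 14), (30, NYC, 25), (32, MIA, 20)}.
Projecting to hours, hours2: {(25, 14), (30, 14), (30, 25), (32, 20)}

{(25, 14), (30, 14), (30, 25), (32, 20)}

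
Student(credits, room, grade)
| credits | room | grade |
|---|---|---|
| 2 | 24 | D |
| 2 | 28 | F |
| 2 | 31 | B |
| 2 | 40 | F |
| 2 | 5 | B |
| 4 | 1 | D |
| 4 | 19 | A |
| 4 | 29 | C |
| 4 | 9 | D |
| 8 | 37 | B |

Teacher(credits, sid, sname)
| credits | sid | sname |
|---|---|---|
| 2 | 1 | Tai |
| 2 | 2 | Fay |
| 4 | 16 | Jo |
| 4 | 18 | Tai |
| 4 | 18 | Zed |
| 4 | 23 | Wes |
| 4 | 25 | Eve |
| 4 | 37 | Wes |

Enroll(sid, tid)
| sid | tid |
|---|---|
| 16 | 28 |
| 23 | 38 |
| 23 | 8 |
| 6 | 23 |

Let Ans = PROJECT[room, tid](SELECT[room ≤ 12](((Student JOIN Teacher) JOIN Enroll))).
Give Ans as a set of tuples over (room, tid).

Natural join on credits: {(2, 24, D, 1, Tai), (2, 24, D, 2, Fay), (2, 28, F, 1, Tai), (2, 28, F, 2, Fay), (2, 31, B, 1, Tai), (2, 31, B, 2, Fay), (2, 40, F, 1, Tai), (2, 40, F, 2, Fay), (2, 5, B, 1, Tai), (2, 5, B, 2, Fay), (4, 1, D, 16, Jo), (4, 1, D, 18, Tai), (4, 1, D, 18, Zed), (4, 1, D, 23, Wes), (4, 1, D, 25, Eve), (4, 1, D, 37, Wes), (4, 19, A, 16, Jo), (4, 19, A, 18, Tai), (4, 19, A, 18, Zed), (4, 19, A, 23, Wes), (4, 19, A, 25, Eve), (4, 19, A, 37, Wes), (4, 29, C, 16, Jo), (4, 29, C, 18, Tai), (4, 29, C, 18, Zed), (4, 29, C, 23, Wes), (4, 29, C, 25, Eve), (4, 29, C, 37, Wes), (4, 9, D, 16, Jo), (4, 9, D, 18, Tai), (4, 9, D, 18, Zed), (4, 9, D, 23, Wes), (4, 9, D, 25, Eve), (4, 9, D, 37, Wes)}
Natural join on sid: {(4, 1, D, 16, Jo, 28), (4, 1, D, 23, Wes, 38), (4, 1, D, 23, Wes, 8), (4, 19, A, 16, Jo, 28), (4, 19, A, 23, Wes, 38), (4, 19, A, 23, Wes, 8), (4, 29, C, 16, Jo, 28), (4, 29, C, 23, Wes, 38), (4, 29, C, 23, Wes, 8), (4, 9, D, 16, Jo, 28), (4, 9, D, 23, Wes, 38), (4, 9, D, 23, Wes, 8)}
Filtering on room ≤ 12 leaves {(4, 1, D, 16, Jo, 28), (4, 1, D, 23, Wes, 38), (4, 1, D, 23, Wes, 8), (4, 9, D, 16, Jo, 28), (4, 9, D, 23, Wes, 38), (4, 9, D, 23, Wes, 8)}.
π_{room, tid} gives {(1, 28), (1, 38), (1, 8), (9, 28), (9, 38), (9, 8)}.

{(1, 28), (1, 38), (1, 8), (9, 28), (9, 38), (9, 8)}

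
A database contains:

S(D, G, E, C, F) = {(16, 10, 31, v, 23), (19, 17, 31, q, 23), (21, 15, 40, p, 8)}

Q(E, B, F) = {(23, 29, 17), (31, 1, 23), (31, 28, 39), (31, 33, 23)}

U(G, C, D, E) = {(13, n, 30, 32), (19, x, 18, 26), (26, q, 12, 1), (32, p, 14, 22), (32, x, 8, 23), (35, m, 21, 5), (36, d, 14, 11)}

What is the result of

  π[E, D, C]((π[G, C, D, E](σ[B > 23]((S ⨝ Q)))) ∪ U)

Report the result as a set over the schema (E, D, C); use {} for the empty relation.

Joining S and Q on E, F yields {(16, 10, 31, v, 23, 1), (16, 10, 31, v, 23, 33), (19, 17, 31, q, 23, 1), (19, 17, 31, q, 23, 33)}.
Filtering on B > 23 leaves {(16, 10, 31, v, 23, 33), (19, 17, 31, q, 23, 33)}.
Keep only column(s) G, C, D, E: {(10, v, 16, 31), (17, q, 19, 31)}
Taking the union: {(10, v, 16, 31), (13, n, 30, 32), (17, q, 19, 31), (19, x, 18, 26), (26, q, 12, 1), (32, p, 14, 22), (32, x, 8, 23), (35, m, 21, 5), (36, d, 14, 11)}
Keep only column(s) E, D, C: {(1, 12, q), (11, 14, d), (22, 14, p), (23, 8, x), (26, 18, x), (31, 16, v), (31, 19, q), (32, 30, n), (5, 21, m)}

{(1, 12, q), (11, 14, d), (22, 14, p), (23, 8, x), (26, 18, x), (31, 16, v), (31, 19, q), (32, 30, n), (5, 21, m)}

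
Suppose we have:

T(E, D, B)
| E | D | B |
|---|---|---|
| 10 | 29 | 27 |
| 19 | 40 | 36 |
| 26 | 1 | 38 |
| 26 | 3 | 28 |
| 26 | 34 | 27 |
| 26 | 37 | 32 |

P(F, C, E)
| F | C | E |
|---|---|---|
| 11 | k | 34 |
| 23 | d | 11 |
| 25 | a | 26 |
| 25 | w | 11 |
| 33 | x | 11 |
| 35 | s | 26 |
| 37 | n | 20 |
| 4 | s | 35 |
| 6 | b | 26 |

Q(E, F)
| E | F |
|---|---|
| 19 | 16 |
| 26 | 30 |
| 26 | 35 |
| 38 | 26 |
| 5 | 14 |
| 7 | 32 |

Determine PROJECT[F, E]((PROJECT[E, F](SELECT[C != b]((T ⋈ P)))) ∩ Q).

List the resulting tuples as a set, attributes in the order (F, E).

{(35, 26)}

Joining T and P on E yields {(26, 1, 38, 25, a), (26, 1, 38, 35, s), (26, 1, 38, 6, b), (26, 3, 28, 25, a), (26, 3, 28, 35, s), (26, 3, 28, 6, b), (26, 34, 27, 25, a), (26, 34, 27, 35, s), (26, 34, 27, 6, b), (26, 37, 32, 25, a), (26, 37, 32, 35, s), (26, 37, 32, 6, b)}.
Apply σ_{C != b}; surviving tuples: {(26, 1, 38, 25, a), (26, 1, 38, 35, s), (26, 3, 28, 25, a), (26, 3, 28, 35, s), (26, 34, 27, 25, a), (26, 34, 27, 35, s), (26, 37, 32, 25, a), (26, 37, 32, 35, s)}
Projecting to E, F (6 duplicate(s) eliminated): {(26, 25), (26, 35)}
Set intersection of the two operands is {(26, 35)}.
Projecting to F, E: {(35, 26)}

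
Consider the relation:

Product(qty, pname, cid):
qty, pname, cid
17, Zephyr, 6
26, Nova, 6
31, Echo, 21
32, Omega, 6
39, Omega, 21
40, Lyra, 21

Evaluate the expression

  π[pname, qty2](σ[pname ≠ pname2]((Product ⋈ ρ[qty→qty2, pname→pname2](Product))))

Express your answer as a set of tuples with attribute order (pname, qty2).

ρ[qty→qty2, pname→pname2]: schema becomes (qty2, pname2, cid); tuples unchanged.
Natural join on cid: {(17, Zephyr, 6, 17, Zephyr), (17, Zephyr, 6, 26, Nova), (17, Zephyr, 6, 32, Omega), (26, Nova, 6, 17, Zephyr), (26, Nova, 6, 26, Nova), (26, Nova, 6, 32, Omega), (31, Echo, 21, 31, Echo), (31, Echo, 21, 39, Omega), (31, Echo, 21, 40, Lyra), (32, Omega, 6, 17, Zephyr), (32, Omega, 6, 26, Nova), (32, Omega, 6, 32, Omega), (39, Omega, 21, 31, Echo), (39, Omega, 21, 39, Omega), (39, Omega, 21, 40, Lyra), (40, Lyra, 21, 31, Echo), (40, Lyra, 21, 39, Omega), (40, Lyra, 21, 40, Lyra)}
σ[pname ≠ pname2]: keep tuples satisfying pname ≠ pname2 → {(17, Zephyr, 6, 26, Nova), (17, Zephyr, 6, 32, Omega), (26, Nova, 6, 17, Zephyr), (26, Nova, 6, 32, Omega), (31, Echo, 21, 39, Omega), (31, Echo, 21, 40, Lyra), (32, Omega, 6, 17, Zephyr), (32, Omega, 6, 26, Nova), (39, Omega, 21, 31, Echo), (39, Omega, 21, 40, Lyra), (40, Lyra, 21, 31, Echo), (40, Lyra, 21, 39, Omega)}
π_{pname, qty2} gives {(Echo, 39), (Echo, 40), (Lyra, 31), (Lyra, 39), (Nova, 17), (Nova, 32), (Omega, 17), (Omega, 26), (Omega, 31), (Omega, 40), (Zephyr, 26), (Zephyr, 32)}.

{(Echo, 39), (Echo, 40), (Lyra, 31), (Lyra, 39), (Nova, 17), (Nova, 32), (Omega, 17), (Omega, 26), (Omega, 31), (Omega, 40), (Zephyr, 26), (Zephyr, 32)}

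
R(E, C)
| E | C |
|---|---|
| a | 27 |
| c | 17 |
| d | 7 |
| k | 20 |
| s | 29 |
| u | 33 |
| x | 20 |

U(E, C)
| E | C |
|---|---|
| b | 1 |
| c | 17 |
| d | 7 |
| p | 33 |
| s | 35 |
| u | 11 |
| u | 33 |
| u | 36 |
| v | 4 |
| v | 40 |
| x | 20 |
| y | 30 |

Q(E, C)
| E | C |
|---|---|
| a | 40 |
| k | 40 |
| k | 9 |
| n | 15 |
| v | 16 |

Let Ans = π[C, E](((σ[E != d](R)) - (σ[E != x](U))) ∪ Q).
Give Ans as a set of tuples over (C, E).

σ[E != d]: keep tuples satisfying E != d → {(a, 27), (c, 17), (k, 20), (s, 29), (u, 33), (x, 20)}
σ[E != x]: keep tuples satisfying E != x → {(b, 1), (c, 17), (d, 7), (p, 33), (s, 35), (u, 11), (u, 33), (u, 36), (v, 4), (v, 40), (y, 30)}
Set difference of the two operands is {(a, 27), (k, 20), (s, 29), (x, 20)}.
Set union of the two operands is {(a, 27), (a, 40), (k, 20), (k, 40), (k, 9), (n, 15), (s, 29), (v, 16), (x, 20)}.
Keep only column(s) C, E: {(15, n), (16, v), (20, k), (20, x), (27, a), (29, s), (40, a), (40, k), (9, k)}

{(15, n), (16, v), (20, k), (20, x), (27, a), (29, s), (40, a), (40, k), (9, k)}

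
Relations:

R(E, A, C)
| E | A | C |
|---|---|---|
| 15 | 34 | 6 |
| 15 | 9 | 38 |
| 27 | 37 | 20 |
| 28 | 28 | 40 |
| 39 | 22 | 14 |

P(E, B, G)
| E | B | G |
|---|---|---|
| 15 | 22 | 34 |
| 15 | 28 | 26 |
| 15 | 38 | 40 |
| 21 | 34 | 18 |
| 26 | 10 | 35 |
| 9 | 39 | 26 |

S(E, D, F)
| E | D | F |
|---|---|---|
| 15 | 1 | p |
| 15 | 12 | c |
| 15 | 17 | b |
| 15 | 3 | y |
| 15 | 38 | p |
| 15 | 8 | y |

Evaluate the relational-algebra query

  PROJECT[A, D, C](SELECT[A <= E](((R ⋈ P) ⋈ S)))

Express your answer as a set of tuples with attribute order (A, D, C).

Joining R and P on E yields {(15, 34, 6, 22, 34), (15, 34, 6, 28, 26), (15, 34, 6, 38, 40), (15, 9, 38, 22, 34), (15, 9, 38, 28, 26), (15, 9, 38, 38, 40)}.
Joining (R ⋈ P) and S on E yields {(15, 34, 6, 22, 34, 1, p), (15, 34, 6, 22, 34, 12, c), (15, 34, 6, 22, 34, 17, b), (15, 34, 6, 22, 34, 3, y), (15, 34, 6, 22, 34, 38, p), (15, 34, 6, 22, 34, 8, y), (15, 34, 6, 28, 26, 1, p), (15, 34, 6, 28, 26, 12, c), (15, 34, 6, 28, 26, 17, b), (15, 34, 6, 28, 26, 3, y), (15, 34, 6, 28, 26, 38, p), (15, 34, 6, 28, 26, 8, y), (15, 34, 6, 38, 40, 1, p), (15, 34, 6, 38, 40, 12, c), (15, 34, 6, 38, 40, 17, b), (15, 34, 6, 38, 40, 3, y), (15, 34, 6, 38, 40, 38, p), (15, 34, 6, 38, 40, 8, y), (15, 9, 38, 22, 34, 1, p), (15, 9, 38, 22, 34, 12, c), (15, 9, 38, 22, 34, 17, b), (15, 9, 38, 22, 34, 3, y), (15, 9, 38, 22, 34, 38, p), (15, 9, 38, 22, 34, 8, y), (15, 9, 38, 28, 26, 1, p), (15, 9, 38, 28, 26, 12, c), (15, 9, 38, 28, 26, 17, b), (15, 9, 38, 28, 26, 3, y), (15, 9, 38, 28, 26, 38, p), (15, 9, 38, 28, 26, 8, y), (15, 9, 38, 38, 40, 1, p), (15, 9, 38, 38, 40, 12, c), (15, 9, 38, 38, 40, 17, b), (15, 9, 38, 38, 40, 3, y), (15, 9, 38, 38, 40, 38, p), (15, 9, 38, 38, 40, 8, y)}.
Selection A <= E: {(15, 9, 38, 22, 34, 1, p), (15, 9, 38, 22, 34, 12, c), (15, 9, 38, 22, 34, 17, b), (15, 9, 38, 22, 34, 3, y), (15, 9, 38, 22, 34, 38, p), (15, 9, 38, 22, 34, 8, y), (15, 9, 38, 28, 26, 1, p), (15, 9, 38, 28, 26, 12, c), (15, 9, 38, 28, 26, 17, b), (15, 9, 38, 28, 26, 3, y), (15, 9, 38, 28, 26, 38, p), (15, 9, 38, 28, 26, 8, y), (15, 9, 38, 38, 40, 1, p), (15, 9, 38, 38, 40, 12, c), (15, 9, 38, 38, 40, 17, b), (15, 9, 38, 38, 40, 3, y), (15, 9, 38, 38, 40, 38, p), (15, 9, 38, 38, 40, 8, y)}
Projecting to A, D, C (12 duplicate(s) eliminated): {(9, 1, 38), (9, 12, 38), (9, 17, 38), (9, 3, 38), (9, 38, 38), (9, 8, 38)}

{(9, 1, 38), (9, 12, 38), (9, 17, 38), (9, 3, 38), (9, 38, 38), (9, 8, 38)}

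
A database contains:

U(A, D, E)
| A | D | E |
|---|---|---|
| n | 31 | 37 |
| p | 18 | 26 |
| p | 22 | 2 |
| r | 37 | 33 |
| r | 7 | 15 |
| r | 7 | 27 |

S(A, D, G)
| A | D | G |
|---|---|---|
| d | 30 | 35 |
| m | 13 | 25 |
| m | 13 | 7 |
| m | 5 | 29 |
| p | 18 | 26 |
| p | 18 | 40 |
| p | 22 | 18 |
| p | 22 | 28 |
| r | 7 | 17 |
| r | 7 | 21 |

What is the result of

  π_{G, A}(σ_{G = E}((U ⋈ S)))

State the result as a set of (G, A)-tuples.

{(26, p)}

Natural join on A, D: {(p, 18, 26, 26), (p, 18, 26, 40), (p, 22, 2, 18), (p, 22, 2, 28), (r, 7, 15, 17), (r, 7, 15, 21), (r, 7, 27, 17), (r, 7, 27, 21)}
Filtering on G = E leaves {(p, 18, 26, 26)}.
π_{G, A} gives {(26, p)}.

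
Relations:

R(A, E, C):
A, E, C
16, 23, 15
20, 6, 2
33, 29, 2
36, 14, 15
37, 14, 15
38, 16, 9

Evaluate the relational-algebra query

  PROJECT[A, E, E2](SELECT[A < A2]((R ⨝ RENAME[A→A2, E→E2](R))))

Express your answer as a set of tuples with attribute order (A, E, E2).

ρ[A→A2, E→E2]: schema becomes (A2, E2, C); tuples unchanged.
Joining R and RENAME[A→A2, E→E2](R) on C yields {(16, 23, 15, 16, 23), (16, 23, 15, 36, 14), (16, 23, 15, 37, 14), (20, 6, 2, 20, 6), (20, 6, 2, 33, 29), (33, 29, 2, 20, 6), (33, 29, 2, 33, 29), (36, 14, 15, 16, 23), (36, 14, 15, 36, 14), (36, 14, 15, 37, 14), (37, 14, 15, 16, 23), (37, 14, 15, 36, 14), (37, 14, 15, 37, 14), (38, 16, 9, 38, 16)}.
Filtering on A < A2 leaves {(16, 23, 15, 36, 14), (16, 23, 15, 37, 14), (20, 6, 2, 33, 29), (36, 14, 15, 37, 14)}.
π_{A, E, E2} gives {(16, 23, 14), (20, 6, 29), (36, 14, 14)} (1 duplicate(s) eliminated).

{(16, 23, 14), (20, 6, 29), (36, 14, 14)}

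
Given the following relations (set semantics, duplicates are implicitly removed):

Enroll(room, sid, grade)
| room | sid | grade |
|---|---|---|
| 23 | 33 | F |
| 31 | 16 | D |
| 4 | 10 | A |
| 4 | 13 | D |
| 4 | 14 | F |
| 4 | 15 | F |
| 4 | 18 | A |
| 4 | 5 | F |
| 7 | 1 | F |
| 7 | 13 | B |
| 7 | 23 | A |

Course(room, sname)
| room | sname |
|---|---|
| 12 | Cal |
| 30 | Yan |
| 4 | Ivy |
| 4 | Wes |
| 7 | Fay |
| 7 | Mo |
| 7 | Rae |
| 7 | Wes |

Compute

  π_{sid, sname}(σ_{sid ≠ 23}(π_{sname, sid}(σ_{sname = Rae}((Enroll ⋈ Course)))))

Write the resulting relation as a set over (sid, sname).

Natural join on room: {(4, 10, A, Ivy), (4, 10, A, Wes), (4, 13, D, Ivy), (4, 13, D, Wes), (4, 14, F, Ivy), (4, 14, F, Wes), (4, 15, F, Ivy), (4, 15, F, Wes), (4, 18, A, Ivy), (4, 18, A, Wes), (4, 5, F, Ivy), (4, 5, F, Wes), (7, 1, F, Fay), (7, 1, F, Mo), (7, 1, F, Rae), (7, 1, F, Wes), (7, 13, B, Fay), (7, 13, B, Mo), (7, 13, B, Rae), (7, 13, B, Wes), (7, 23, A, Fay), (7, 23, A, Mo), (7, 23, A, Rae), (7, 23, A, Wes)}
Apply σ_{sname = Rae}; surviving tuples: {(7, 1, F, Rae), (7, 13, B, Rae), (7, 23, A, Rae)}
π_{sname, sid} gives {(Rae, 1), (Rae, 13), (Rae, 23)}.
Apply σ_{sid ≠ 23}; surviving tuples: {(Rae, 1), (Rae, 13)}
π_{sid, sname} gives {(1, Rae), (13, Rae)}.

{(1, Rae), (13, Rae)}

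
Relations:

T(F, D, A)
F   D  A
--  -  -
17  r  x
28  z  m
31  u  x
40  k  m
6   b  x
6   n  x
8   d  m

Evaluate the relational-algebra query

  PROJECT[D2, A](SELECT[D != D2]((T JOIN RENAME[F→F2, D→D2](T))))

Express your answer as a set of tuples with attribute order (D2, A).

{(b, x), (d, m), (k, m), (n, x), (r, x), (u, x), (z, m)}

ρ[F→F2, D→D2]: schema becomes (F2, D2, A); tuples unchanged.
T ⋈ RENAME[F→F2, D→D2](T) (natural join on A): {(17, r, x, 17, r), (17, r, x, 31, u), (17, r, x, 6, b), (17, r, x, 6, n), (28, z, m, 28, z), (28, z, m, 40, k), (28, z, m, 8, d), (31, u, x, 17, r), (31, u, x, 31, u), (31, u, x, 6, b), (31, u, x, 6, n), (40, k, m, 28, z), (40, k, m, 40, k), (40, k, m, 8, d), (6, b, x, 17, r), (6, b, x, 31, u), (6, b, x, 6, b), (6, b, x, 6, n), (6, n, x, 17, r), (6, n, x, 31, u), (6, n, x, 6, b), (6, n, x, 6, n), (8, d, m, 28, z), (8, d, m, 40, k), (8, d, m, 8, d)}
Filtering on D != D2 leaves {(17, r, x, 31, u), (17, r, x, 6, b), (17, r, x, 6, n), (28, z, m, 40, k), (28, z, m, 8, d), (31, u, x, 17, r), (31, u, x, 6, b), (31, u, x, 6, n), (40, k, m, 28, z), (40, k, m, 8, d), (6, b, x, 17, r), (6, b, x, 31, u), (6, b, x, 6, n), (6, n, x, 17, r), (6, n, x, 31, u), (6, n, x, 6, b), (8, d, m, 28, z), (8, d, m, 40, k)}.
Keep only column(s) D2, A (11 duplicate(s) eliminated): {(b, x), (d, m), (k, m), (n, x), (r, x), (u, x), (z, m)}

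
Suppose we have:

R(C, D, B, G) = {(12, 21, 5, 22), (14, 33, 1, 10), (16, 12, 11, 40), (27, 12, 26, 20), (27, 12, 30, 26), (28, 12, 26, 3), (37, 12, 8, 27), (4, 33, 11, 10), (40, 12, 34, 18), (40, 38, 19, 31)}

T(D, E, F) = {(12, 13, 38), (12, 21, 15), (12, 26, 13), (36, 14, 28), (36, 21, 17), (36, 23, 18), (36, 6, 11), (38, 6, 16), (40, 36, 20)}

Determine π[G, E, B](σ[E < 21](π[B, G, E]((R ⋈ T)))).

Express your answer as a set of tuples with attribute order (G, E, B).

Joining R and T on D yields {(16, 12, 11, 40, 13, 38), (16, 12, 11, 40, 21, 15), (16, 12, 11, 40, 26, 13), (27, 12, 26, 20, 13, 38), (27, 12, 26, 20, 21, 15), (27, 12, 26, 20, 26, 13), (27, 12, 30, 26, 13, 38), (27, 12, 30, 26, 21, 15), (27, 12, 30, 26, 26, 13), (28, 12, 26, 3, 13, 38), (28, 12, 26, 3, 21, 15), (28, 12, 26, 3, 26, 13), (37, 12, 8, 27, 13, 38), (37, 12, 8, 27, 21, 15), (37, 12, 8, 27, 26, 13), (40, 12, 34, 18, 13, 38), (40, 12, 34, 18, 21, 15), (40, 12, 34, 18, 26, 13), (40, 38, 19, 31, 6, 16)}.
π[B, G, E]: project onto (B, G, E) → {(11, 40, 13), (11, 40, 21), (11, 40, 26), (19, 31, 6), (26, 20, 13), (26, 20, 21), (26, 20, 26), (26, 3, 13), (26, 3, 21), (26, 3, 26), (30, 26, 13), (30, 26, 21), (30, 26, 26), (34, 18, 13), (34, 18, 21), (34, 18, 26), (8, 27, 13), (8, 27, 21), (8, 27, 26)}
Selection E < 21: {(11, 40, 13), (19, 31, 6), (26, 20, 13), (26, 3, 13), (30, 26, 13), (34, 18, 13), (8, 27, 13)}
π[G, E, B]: project onto (G, E, B) → {(18, 13, 34), (20, 13, 26), (26, 13, 30), (27, 13, 8), (3, 13, 26), (31, 6, 19), (40, 13, 11)}

{(18, 13, 34), (20, 13, 26), (26, 13, 30), (27, 13, 8), (3, 13, 26), (31, 6, 19), (40, 13, 11)}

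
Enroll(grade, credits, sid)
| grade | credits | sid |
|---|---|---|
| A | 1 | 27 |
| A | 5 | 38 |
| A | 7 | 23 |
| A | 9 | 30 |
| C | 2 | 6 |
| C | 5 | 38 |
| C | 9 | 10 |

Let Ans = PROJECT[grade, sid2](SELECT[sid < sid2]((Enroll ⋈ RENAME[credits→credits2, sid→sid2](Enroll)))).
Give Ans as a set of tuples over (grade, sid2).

ρ[credits→credits2, sid→sid2]: schema becomes (grade, credits2, sid2); tuples unchanged.
Enroll ⋈ RENAME[credits→credits2, sid→sid2](Enroll) (natural join on grade): {(A, 1, 27, 1, 27), (A, 1, 27, 5, 38), (A, 1, 27, 7, 23), (A, 1, 27, 9, 30), (A, 5, 38, 1, 27), (A, 5, 38, 5, 38), (A, 5, 38, 7, 23), (A, 5, 38, 9, 30), (A, 7, 23, 1, 27), (A, 7, 23, 5, 38), (A, 7, 23, 7, 23), (A, 7, 23, 9, 30), (A, 9, 30, 1, 27), (A, 9, 30, 5, 38), (A, 9, 30, 7, 23), (A, 9, 30, 9, 30), (C, 2, 6, 2, 6), (C, 2, 6, 5, 38), (C, 2, 6, 9, 10), (C, 5, 38, 2, 6), (C, 5, 38, 5, 38), (C, 5, 38, 9, 10), (C, 9, 10, 2, 6), (C, 9, 10, 5, 38), (C, 9, 10, 9, 10)}
Selection sid < sid2: {(A, 1, 27, 5, 38), (A, 1, 27, 9, 30), (A, 7, 23, 1, 27), (A, 7, 23, 5, 38), (A, 7, 23, 9, 30), (A, 9, 30, 5, 38), (C, 2, 6, 5, 38), (C, 2, 6, 9, 10), (C, 9, 10, 5, 38)}
Projecting to grade, sid2 (4 duplicate(s) eliminated): {(A, 27), (A, 30), (A, 38), (C, 10), (C, 38)}

{(A, 27), (A, 30), (A, 38), (C, 10), (C, 38)}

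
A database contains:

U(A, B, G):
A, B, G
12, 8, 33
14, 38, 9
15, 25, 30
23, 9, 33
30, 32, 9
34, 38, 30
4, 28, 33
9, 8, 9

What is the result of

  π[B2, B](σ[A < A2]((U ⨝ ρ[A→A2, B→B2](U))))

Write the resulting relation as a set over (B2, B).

ρ[A→A2, B→B2]: schema becomes (A2, B2, G); tuples unchanged.
U ⋈ ρ[A→A2, B→B2](U) (natural join on G): {(12, 8, 33, 12, 8), (12, 8, 33, 23, 9), (12, 8, 33, 4, 28), (14, 38, 9, 14, 38), (14, 38, 9, 30, 32), (14, 38, 9, 9, 8), (15, 25, 30, 15, 25), (15, 25, 30, 34, 38), (23, 9, 33, 12, 8), (23, 9, 33, 23, 9), (23, 9, 33, 4, 28), (30, 32, 9, 14, 38), (30, 32, 9, 30, 32), (30, 32, 9, 9, 8), (34, 38, 30, 15, 25), (34, 38, 30, 34, 38), (4, 28, 33, 12, 8), (4, 28, 33, 23, 9), (4, 28, 33, 4, 28), (9, 8, 9, 14, 38), (9, 8, 9, 30, 32), (9, 8, 9, 9, 8)}
Selection A < A2: {(12, 8, 33, 23, 9), (14, 38, 9, 30, 32), (15, 25, 30, 34, 38), (4, 28, 33, 12, 8), (4, 28, 33, 23, 9), (9, 8, 9, 14, 38), (9, 8, 9, 30, 32)}
Projecting to B2, B: {(32, 38), (32, 8), (38, 25), (38, 8), (8, 28), (9, 28), (9, 8)}

{(32, 38), (32, 8), (38, 25), (38, 8), (8, 28), (9, 28), (9, 8)}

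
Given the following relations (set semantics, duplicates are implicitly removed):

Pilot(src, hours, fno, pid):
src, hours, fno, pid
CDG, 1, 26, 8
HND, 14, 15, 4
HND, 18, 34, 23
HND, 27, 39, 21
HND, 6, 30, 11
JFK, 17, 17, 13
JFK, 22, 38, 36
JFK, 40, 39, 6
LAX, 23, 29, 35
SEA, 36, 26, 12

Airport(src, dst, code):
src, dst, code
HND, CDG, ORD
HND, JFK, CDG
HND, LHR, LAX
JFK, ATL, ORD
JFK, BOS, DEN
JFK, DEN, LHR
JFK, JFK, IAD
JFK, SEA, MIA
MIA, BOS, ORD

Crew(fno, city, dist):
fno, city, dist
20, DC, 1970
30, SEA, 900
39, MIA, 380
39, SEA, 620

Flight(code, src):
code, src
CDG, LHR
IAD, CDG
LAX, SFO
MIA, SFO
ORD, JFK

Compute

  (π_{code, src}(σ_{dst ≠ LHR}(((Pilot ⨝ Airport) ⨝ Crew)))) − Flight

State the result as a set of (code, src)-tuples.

{(CDG, HND), (DEN, JFK), (IAD, JFK), (LHR, JFK), (MIA, JFK), (ORD, HND)}

Joining Pilot and Airport on src yields {(HND, 14, 15, 4, CDG, ORD), (HND, 14, 15, 4, JFK, CDG), (HND, 14, 15, 4, LHR, LAX), (HND, 18, 34, 23, CDG, ORD), (HND, 18, 34, 23, JFK, CDG), (HND, 18, 34, 23, LHR, LAX), (HND, 27, 39, 21, CDG, ORD), (HND, 27, 39, 21, JFK, CDG), (HND, 27, 39, 21, LHR, LAX), (HND, 6, 30, 11, CDG, ORD), (HND, 6, 30, 11, JFK, CDG), (HND, 6, 30, 11, LHR, LAX), (JFK, 17, 17, 13, ATL, ORD), (JFK, 17, 17, 13, BOS, DEN), (JFK, 17, 17, 13, DEN, LHR), (JFK, 17, 17, 13, JFK, IAD), (JFK, 17, 17, 13, SEA, MIA), (JFK, 22, 38, 36, ATL, ORD), (JFK, 22, 38, 36, BOS, DEN), (JFK, 22, 38, 36, DEN, LHR), (JFK, 22, 38, 36, JFK, IAD), (JFK, 22, 38, 36, SEA, MIA), (JFK, 40, 39, 6, ATL, ORD), (JFK, 40, 39, 6, BOS, DEN), (JFK, 40, 39, 6, DEN, LHR), (JFK, 40, 39, 6, JFK, IAD), (JFK, 40, 39, 6, SEA, MIA)}.
Joining (Pilot ⨝ Airport) and Crew on fno yields {(HND, 27, 39, 21, CDG, ORD, MIA, 380), (HND, 27, 39, 21, CDG, ORD, SEA, 620), (HND, 27, 39, 21, JFK, CDG, MIA, 380), (HND, 27, 39, 21, JFK, CDG, SEA, 620), (HND, 27, 39, 21, LHR, LAX, MIA, 380), (HND, 27, 39, 21, LHR, LAX, SEA, 620), (HND, 6, 30, 11, CDG, ORD, SEA, 900), (HND, 6, 30, 11, JFK, CDG, SEA, 900), (HND, 6, 30, 11, LHR, LAX, SEA, 900), (JFK, 40, 39, 6, ATL, ORD, MIA, 380), (JFK, 40, 39, 6, ATL, ORD, SEA, 620), (JFK, 40, 39, 6, BOS, DEN, MIA, 380), (JFK, 40, 39, 6, BOS, DEN, SEA, 620), (JFK, 40, 39, 6, DEN, LHR, MIA, 380), (JFK, 40, 39, 6, DEN, LHR, SEA, 620), (JFK, 40, 39, 6, JFK, IAD, MIA, 380), (JFK, 40, 39, 6, JFK, IAD, SEA, 620), (JFK, 40, 39, 6, SEA, MIA, MIA, 380), (JFK, 40, 39, 6, SEA, MIA, SEA, 620)}.
Filtering on dst ≠ LHR leaves {(HND, 27, 39, 21, CDG, ORD, MIA, 380), (HND, 27, 39, 21, CDG, ORD, SEA, 620), (HND, 27, 39, 21, JFK, CDG, MIA, 380), (HND, 27, 39, 21, JFK, CDG, SEA, 620), (HND, 6, 30, 11, CDG, ORD, SEA, 900), (HND, 6, 30, 11, JFK, CDG, SEA, 900), (JFK, 40, 39, 6, ATL, ORD, MIA, 380), (JFK, 40, 39, 6, ATL, ORD, SEA, 620), (JFK, 40, 39, 6, BOS, DEN, MIA, 380), (JFK, 40, 39, 6, BOS, DEN, SEA, 620), (JFK, 40, 39, 6, DEN, LHR, MIA, 380), (JFK, 40, 39, 6, DEN, LHR, SEA, 620), (JFK, 40, 39, 6, JFK, IAD, MIA, 380), (JFK, 40, 39, 6, JFK, IAD, SEA, 620), (JFK, 40, 39, 6, SEA, MIA, MIA, 380), (JFK, 40, 39, 6, SEA, MIA, SEA, 620)}.
Projecting to code, src (9 duplicate(s) eliminated): {(CDG, HND), (DEN, JFK), (IAD, JFK), (LHR, JFK), (MIA, JFK), (ORD, HND), (ORD, JFK)}
Difference: {(CDG, HND), (DEN, JFK), (IAD, JFK), (LHR, JFK), (MIA, JFK), (ORD, HND), (ORD, JFK)} with {(CDG, LHR), (IAD, CDG), (LAX, SFO), (MIA, SFO), (ORD, JFK)} → {(CDG, HND), (DEN, JFK), (IAD, JFK), (LHR, JFK), (MIA, JFK), (ORD, HND)}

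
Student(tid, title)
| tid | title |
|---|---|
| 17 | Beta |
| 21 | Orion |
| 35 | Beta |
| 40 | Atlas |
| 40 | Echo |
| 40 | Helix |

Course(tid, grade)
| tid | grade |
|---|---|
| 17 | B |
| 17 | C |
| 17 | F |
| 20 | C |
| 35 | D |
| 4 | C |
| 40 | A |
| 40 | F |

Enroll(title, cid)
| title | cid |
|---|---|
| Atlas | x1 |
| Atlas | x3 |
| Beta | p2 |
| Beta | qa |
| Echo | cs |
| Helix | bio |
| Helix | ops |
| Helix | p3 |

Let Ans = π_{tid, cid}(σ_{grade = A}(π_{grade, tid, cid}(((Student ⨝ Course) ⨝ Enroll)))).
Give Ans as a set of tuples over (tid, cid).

Joining Student and Course on tid yields {(17, Beta, B), (17, Beta, C), (17, Beta, F), (35, Beta, D), (40, Atlas, A), (40, Atlas, F), (40, Echo, A), (40, Echo, F), (40, Helix, A), (40, Helix, F)}.
Joining (Student ⨝ Course) and Enroll on title yields {(17, Beta, B, p2), (17, Beta, B, qa), (17, Beta, C, p2), (17, Beta, C, qa), (17, Beta, F, p2), (17, Beta, F, qa), (35, Beta, D, p2), (35, Beta, D, qa), (40, Atlas, A, x1), (40, Atlas, A, x3), (40, Atlas, F, x1), (40, Atlas, F, x3), (40, Echo, A, cs), (40, Echo, F, cs), (40, Helix, A, bio), (40, Helix, A, ops), (40, Helix, A, p3), (40, Helix, F, bio), (40, Helix, F, ops), (40, Helix, F, p3)}.
Keep only column(s) grade, tid, cid: {(A, 40, bio), (A, 40, cs), (A, 40, ops), (A, 40, p3), (A, 40, x1), (A, 40, x3), (B, 17, p2), (B, 17, qa), (C, 17, p2), (C, 17, qa), (D, 35, p2), (D, 35, qa), (F, 17, p2), (F, 17, qa), (F, 40, bio), (F, 40, cs), (F, 40, ops), (F, 40, p3), (F, 40, x1), (F, 40, x3)}
Selection grade = A: {(A, 40, bio), (A, 40, cs), (A, 40, ops), (A, 40, p3), (A, 40, x1), (A, 40, x3)}
Keep only column(s) tid, cid: {(40, bio), (40, cs), (40, ops), (40, p3), (40, x1), (40, x3)}

{(40, bio), (40, cs), (40, ops), (40, p3), (40, x1), (40, x3)}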